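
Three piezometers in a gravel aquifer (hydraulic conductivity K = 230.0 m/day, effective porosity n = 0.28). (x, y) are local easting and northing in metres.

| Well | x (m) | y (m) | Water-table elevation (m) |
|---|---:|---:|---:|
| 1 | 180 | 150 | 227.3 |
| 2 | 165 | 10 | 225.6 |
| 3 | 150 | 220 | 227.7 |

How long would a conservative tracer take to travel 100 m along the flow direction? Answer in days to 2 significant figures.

7.5 days

Three-point gradient (reference 1): Δ to 2 = (-15, -140, -1.7), Δ to 3 = (-30, 70, +0.4).
∂h/∂x = +0.01200, ∂h/∂y = +0.01086 (det = -5250).
|∇h| = √(0.01200² + 0.01086²) = 0.01618
Seepage velocity v = K·i/n = 230.0 × 0.01618 / 0.28 = 13.29 m/day.
t = 100 / 13.29 = 7.524 days.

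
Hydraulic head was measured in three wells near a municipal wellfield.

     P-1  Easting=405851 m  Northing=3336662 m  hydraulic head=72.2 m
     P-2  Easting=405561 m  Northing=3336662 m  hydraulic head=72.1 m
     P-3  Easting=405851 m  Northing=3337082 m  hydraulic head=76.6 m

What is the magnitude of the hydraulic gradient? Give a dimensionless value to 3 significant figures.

0.0105

∂h/∂x = (72.1 − 72.2) / (405561 − 405851) = +0.0003448
∂h/∂y = (76.6 − 72.2) / (3337082 − 3336662) = +0.01048
|∇h| = √(0.0003448² + 0.01048²) = 0.01049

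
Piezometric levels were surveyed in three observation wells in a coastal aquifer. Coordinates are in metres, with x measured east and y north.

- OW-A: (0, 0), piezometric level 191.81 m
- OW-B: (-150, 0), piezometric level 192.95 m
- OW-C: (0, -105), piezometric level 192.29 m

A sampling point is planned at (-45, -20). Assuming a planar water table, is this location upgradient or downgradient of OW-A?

upgradient

∂h/∂x = (192.95 − 191.81) / (-150 − 0) = -0.007600
∂h/∂y = (192.29 − 191.81) / (-105 − 0) = -0.004571
Head at (-45, -20) = 191.81 + (-0.007600)·(-45) + (-0.004571)·(-20) = 192.24 m.
That is higher than the 191.81 m at OW-A, so the point is upgradient.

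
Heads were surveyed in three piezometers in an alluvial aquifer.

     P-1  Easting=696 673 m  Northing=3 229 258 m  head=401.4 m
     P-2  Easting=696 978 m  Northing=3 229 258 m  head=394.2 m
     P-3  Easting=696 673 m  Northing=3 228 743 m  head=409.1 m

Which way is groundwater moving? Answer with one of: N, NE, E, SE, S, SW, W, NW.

∂h/∂x = (394.2 − 401.4) / (696978 − 696673) = -0.02361
∂h/∂y = (409.1 − 401.4) / (3228743 − 3229258) = -0.01495
Flow = −∇h = (+0.02361 east, +0.01495 north), which points northeast.

NE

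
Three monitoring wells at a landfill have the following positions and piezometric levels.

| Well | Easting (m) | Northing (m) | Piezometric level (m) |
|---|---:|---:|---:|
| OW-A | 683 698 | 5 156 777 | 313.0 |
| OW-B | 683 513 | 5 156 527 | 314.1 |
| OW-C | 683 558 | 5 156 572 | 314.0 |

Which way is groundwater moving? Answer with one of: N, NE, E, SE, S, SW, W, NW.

NW

Taking OW-A as reference: OW-B−OW-A = (-185, -250, +1.1); OW-C−OW-A = (-140, -205, +1.0).
Solve a·Δx + b·Δy = Δh: det = (-185)·(-205) − (-140)·(-250) = 2925.
∂h/∂x = [(+1.1)·(-205) − (+1.0)·(-250)] / 2925 = +0.008376
∂h/∂y = [(-185)·(+1.0) − (-140)·(+1.1)] / 2925 = -0.01060
Flow = −∇h = (-0.008376 east, +0.01060 north), which points northwest.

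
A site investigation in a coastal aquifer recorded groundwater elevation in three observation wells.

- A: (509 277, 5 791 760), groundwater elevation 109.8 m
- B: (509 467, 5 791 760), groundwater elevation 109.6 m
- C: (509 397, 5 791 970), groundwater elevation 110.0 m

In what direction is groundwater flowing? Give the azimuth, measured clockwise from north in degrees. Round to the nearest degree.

Taking A as reference: B−A = (190, 0, -0.2); C−A = (120, 210, +0.2).
Solve a·Δx + b·Δy = Δh: det = 190·210 − 120·0 = 39900.
∂h/∂x = [(-0.2)·210 − (+0.2)·0] / 39900 = -0.001053
∂h/∂y = [190·(+0.2) − 120·(-0.2)] / 39900 = +0.001554
Flow direction (−∇h) has components (+0.001053 E, -0.001554 N).
Azimuth = atan2(E, N) = atan2(+0.001053, -0.001554) = 145.9° ≈ 146°.

146°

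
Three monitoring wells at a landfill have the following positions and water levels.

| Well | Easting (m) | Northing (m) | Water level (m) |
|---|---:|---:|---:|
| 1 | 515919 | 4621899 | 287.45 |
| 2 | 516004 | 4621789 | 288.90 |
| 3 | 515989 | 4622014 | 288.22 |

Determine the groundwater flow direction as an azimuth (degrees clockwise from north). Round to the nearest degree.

278°

With h = a·x + b·y + c and 1 as origin, the differences give:
  85·a + (-110)·b = +1.45
  70·a + 115·b = +0.77
Eliminate b (×115 and ×(-110), subtract): 17475·a = 251.450 → a = ∂h/∂x = +0.01439
Back-substitute: b = ∂h/∂y = -0.002063.
Flow direction (−∇h) has components (-0.01439 E, +0.002063 N).
Azimuth = atan2(E, N) = atan2(-0.01439, +0.002063) = 278.2° ≈ 278°.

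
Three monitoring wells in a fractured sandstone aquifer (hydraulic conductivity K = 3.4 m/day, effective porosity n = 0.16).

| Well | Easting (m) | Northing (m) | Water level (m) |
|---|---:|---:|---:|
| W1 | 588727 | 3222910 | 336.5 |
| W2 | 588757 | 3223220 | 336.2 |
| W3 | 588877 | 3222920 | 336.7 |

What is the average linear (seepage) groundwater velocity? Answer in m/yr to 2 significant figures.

14 m/yr

Taking W1 as reference: W2−W1 = (30, 310, -0.3); W3−W1 = (150, 10, +0.2).
Determinant of the coordinate differences = 30·10 − 150·310 = -46200.
∂h/∂x = [(-0.3)·10 − (+0.2)·310] / -46200 = +0.001407
∂h/∂y = [30·(+0.2) − 150·(-0.3)] / -46200 = -0.001104
|∇h| = √(0.001407² + -0.001104²) = 0.001788
Seepage velocity v = K·i/n = 3.4 × 0.001788 / 0.16 = 0.038 m/day = 13.88 m/yr.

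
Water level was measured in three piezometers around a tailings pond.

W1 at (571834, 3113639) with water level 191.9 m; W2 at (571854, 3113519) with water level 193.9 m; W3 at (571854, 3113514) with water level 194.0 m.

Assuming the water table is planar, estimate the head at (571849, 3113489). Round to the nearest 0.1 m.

Taking W1 as reference: W2−W1 = (20, -120, +2.0); W3−W1 = (20, -125, +2.1).
Determinant of the coordinate differences = 20·(-125) − 20·(-120) = -100.
∂h/∂x = [(+2.0)·(-125) − (+2.1)·(-120)] / -100 = -0.02000
∂h/∂y = [20·(+2.1) − 20·(+2.0)] / -100 = -0.02000
h(571849, 3113489) = 191.9 + (-0.02000)·(15) + (-0.02000)·(-150) = 191.9 -0.300 +3.000 = 194.600 m.

194.6 m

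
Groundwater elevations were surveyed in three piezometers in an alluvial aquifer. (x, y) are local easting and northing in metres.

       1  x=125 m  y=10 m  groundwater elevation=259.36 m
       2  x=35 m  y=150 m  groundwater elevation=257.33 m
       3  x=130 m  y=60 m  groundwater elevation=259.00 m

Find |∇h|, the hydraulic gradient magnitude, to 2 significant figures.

With h = a·x + b·y + c and 1 as origin, the differences give:
  (-90)·a + 140·b = -2.03
  5·a + 50·b = -0.36
Eliminate b (×50 and ×140, subtract): -5200·a = -51.100 → a = ∂h/∂x = +0.009827
Back-substitute: b = ∂h/∂y = -0.008183.
|∇h| = √(0.009827² + -0.008183²) = 0.01279

0.013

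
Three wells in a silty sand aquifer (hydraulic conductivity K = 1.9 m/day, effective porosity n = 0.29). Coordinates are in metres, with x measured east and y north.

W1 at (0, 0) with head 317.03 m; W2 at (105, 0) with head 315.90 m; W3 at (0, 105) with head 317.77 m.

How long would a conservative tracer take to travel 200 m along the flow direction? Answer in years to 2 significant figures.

∂h/∂x = (315.90 − 317.03) / (105 − 0) = -0.01076
∂h/∂y = (317.77 − 317.03) / (105 − 0) = +0.007048
|∇h| = √(-0.01076² + 0.007048²) = 0.01286
Seepage velocity v = K·i/n = 1.9 × 0.01286 / 0.29 = 0.08426 m/day.
t = 200 / 0.08426 = 2374 days = 6.5 years.

6.5 years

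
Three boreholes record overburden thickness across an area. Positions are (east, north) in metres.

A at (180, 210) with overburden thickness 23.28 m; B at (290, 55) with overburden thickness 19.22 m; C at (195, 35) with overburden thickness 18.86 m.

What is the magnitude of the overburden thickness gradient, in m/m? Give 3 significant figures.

0.0252 m/m

Three-point gradient (reference A): Δ to B = (110, -155, -4.06), Δ to C = (15, -175, -4.42).
∂d/∂x = -0.001501, ∂d/∂y = +0.02513 (det = -16925).
|∇f| = √(-0.001501² + 0.02513²) = 0.02517 m/m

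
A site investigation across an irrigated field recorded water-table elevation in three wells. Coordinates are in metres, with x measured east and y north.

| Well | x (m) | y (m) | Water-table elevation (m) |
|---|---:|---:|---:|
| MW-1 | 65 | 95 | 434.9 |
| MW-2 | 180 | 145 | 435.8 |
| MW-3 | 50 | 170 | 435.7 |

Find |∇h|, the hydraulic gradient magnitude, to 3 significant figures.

Taking MW-1 as reference: MW-2−MW-1 = (115, 50, +0.9); MW-3−MW-1 = (-15, 75, +0.8).
Solve a·Δx + b·Δy = Δh: det = 115·75 − (-15)·50 = 9375.
∂h/∂x = [(+0.9)·75 − (+0.8)·50] / 9375 = +0.002933
∂h/∂y = [115·(+0.8) − (-15)·(+0.9)] / 9375 = +0.01125
|∇h| = √(0.002933² + 0.01125²) = 0.01163

0.0116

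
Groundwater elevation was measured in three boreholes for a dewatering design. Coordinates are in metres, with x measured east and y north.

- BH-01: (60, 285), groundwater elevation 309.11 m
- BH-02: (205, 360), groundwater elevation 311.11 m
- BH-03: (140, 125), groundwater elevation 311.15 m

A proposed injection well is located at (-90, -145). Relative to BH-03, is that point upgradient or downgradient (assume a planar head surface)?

Taking BH-01 as reference: BH-02−BH-01 = (145, 75, +2.00); BH-03−BH-01 = (80, -160, +2.04).
Determinant of the coordinate differences = 145·(-160) − 80·75 = -29200.
∂h/∂x = [(+2.00)·(-160) − (+2.04)·75] / -29200 = +0.01620
∂h/∂y = [145·(+2.04) − 80·(+2.00)] / -29200 = -0.004651
Head at (-90, -145) = 309.11 + (+0.01620)·(-150) + (-0.004651)·(-430) = 308.68 m.
That is lower than the 311.15 m at BH-03, so the point is downgradient.

downgradient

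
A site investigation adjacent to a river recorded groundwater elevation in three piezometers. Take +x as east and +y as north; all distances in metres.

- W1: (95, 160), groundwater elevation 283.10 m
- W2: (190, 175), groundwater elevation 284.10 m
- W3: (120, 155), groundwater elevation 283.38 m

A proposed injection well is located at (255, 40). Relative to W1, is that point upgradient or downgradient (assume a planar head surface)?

upgradient

Differences from W1: to W2 (Δx, Δy, Δh) = (95, 15, +1.00); to W3 = (25, -5, +0.28).
Determinant of the coordinate differences = 95·(-5) − 25·15 = -850.
∂h/∂x = [(+1.00)·(-5) − (+0.28)·15] / -850 = +0.01082
∂h/∂y = [95·(+0.28) − 25·(+1.00)] / -850 = -0.001882
Head at (255, 40) = 283.10 + (+0.01082)·(160) + (-0.001882)·(-120) = 285.06 m.
That is higher than the 283.10 m at W1, so the point is upgradient.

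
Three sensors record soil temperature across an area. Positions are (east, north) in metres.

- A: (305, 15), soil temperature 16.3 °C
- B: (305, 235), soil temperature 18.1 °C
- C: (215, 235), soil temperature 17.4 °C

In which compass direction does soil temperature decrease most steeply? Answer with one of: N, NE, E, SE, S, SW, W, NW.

Taking A as reference: B−A = (0, 220, +1.8); C−A = (-90, 220, +1.1).
Solve a·Δx + b·Δy = ΔT: det = 0·220 − (-90)·220 = 19800.
∂T/∂x = [(+1.8)·220 − (+1.1)·220] / 19800 = +0.007778
∂T/∂y = [0·(+1.1) − (-90)·(+1.8)] / 19800 = +0.008182
Steepest decrease is along −∇f = (-0.007778 E, -0.008182 N) → southwest.

SW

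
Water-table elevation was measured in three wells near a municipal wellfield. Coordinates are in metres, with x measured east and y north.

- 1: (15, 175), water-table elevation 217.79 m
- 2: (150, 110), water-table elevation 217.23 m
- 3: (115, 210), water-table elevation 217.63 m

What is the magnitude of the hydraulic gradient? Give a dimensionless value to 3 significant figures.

Taking 1 as reference: 2−1 = (135, -65, -0.56); 3−1 = (100, 35, -0.16).
Solve a·Δx + b·Δy = Δh: det = 135·35 − 100·(-65) = 11225.
∂h/∂x = [(-0.56)·35 − (-0.16)·(-65)] / 11225 = -0.002673
∂h/∂y = [135·(-0.16) − 100·(-0.56)] / 11225 = +0.003065
|∇h| = √(-0.002673² + 0.003065²) = 0.004067

0.00407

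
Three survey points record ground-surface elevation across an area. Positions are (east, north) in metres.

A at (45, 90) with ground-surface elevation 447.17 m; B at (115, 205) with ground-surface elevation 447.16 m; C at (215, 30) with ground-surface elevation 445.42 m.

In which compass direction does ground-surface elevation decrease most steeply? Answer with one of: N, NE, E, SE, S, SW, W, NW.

SE

Differences from A: to B (Δx, Δy, Δh) = (70, 115, -0.01); to C = (170, -60, -1.75).
Solve a·Δx + b·Δy = Δz: det = 70·(-60) − 170·115 = -23750.
∂z/∂x = [(-0.01)·(-60) − (-1.75)·115] / -23750 = -0.008499
∂z/∂y = [70·(-1.75) − 170·(-0.01)] / -23750 = +0.005086
Steepest decrease is along −∇f = (+0.008499 E, -0.005086 N) → southeast.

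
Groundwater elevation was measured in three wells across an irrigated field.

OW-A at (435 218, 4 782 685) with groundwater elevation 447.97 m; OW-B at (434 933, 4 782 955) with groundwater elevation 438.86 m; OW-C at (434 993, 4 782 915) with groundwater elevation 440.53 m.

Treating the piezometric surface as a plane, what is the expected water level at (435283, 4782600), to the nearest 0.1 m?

With h = a·x + b·y + c and OW-A as origin, the differences give:
  (-285)·a + 270·b = -9.11
  (-225)·a + 230·b = -7.44
Eliminate b (×230 and ×270, subtract): -4800·a = -86.500 → a = ∂h/∂x = +0.01802
Back-substitute: b = ∂h/∂y = -0.01472.
h(435283, 4782600) = 447.97 + (+0.01802)·(65) + (-0.01472)·(-85) = 447.97 +1.171 +1.251 = 450.392 m.

450.4 m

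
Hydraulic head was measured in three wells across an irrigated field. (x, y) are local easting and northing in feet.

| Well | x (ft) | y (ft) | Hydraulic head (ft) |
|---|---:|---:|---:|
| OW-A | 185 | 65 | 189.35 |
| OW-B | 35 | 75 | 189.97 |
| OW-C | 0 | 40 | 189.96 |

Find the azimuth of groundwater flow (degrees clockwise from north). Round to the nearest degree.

137°

With h = a·x + b·y + c and OW-A as origin, the differences give:
  (-150)·a + 10·b = +0.62
  (-185)·a + (-25)·b = +0.61
Eliminate b (×(-25) and ×10, subtract): 5600·a = -21.600 → a = ∂h/∂x = -0.003857
Back-substitute: b = ∂h/∂y = +0.004143.
Flow direction (−∇h) has components (+0.003857 E, -0.004143 N).
Azimuth = atan2(E, N) = atan2(+0.003857, -0.004143) = 137.0° ≈ 137°.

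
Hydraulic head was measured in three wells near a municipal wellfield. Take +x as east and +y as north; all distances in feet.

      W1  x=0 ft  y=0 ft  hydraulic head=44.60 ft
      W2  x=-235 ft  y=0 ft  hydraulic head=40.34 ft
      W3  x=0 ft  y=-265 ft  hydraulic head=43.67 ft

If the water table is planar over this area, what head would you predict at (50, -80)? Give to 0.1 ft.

45.2 ft

∂h/∂x = (40.34 − 44.60) / (-235 − 0) = +0.01813
∂h/∂y = (43.67 − 44.60) / (-265 − 0) = +0.003509
h(50, -80) = 44.60 + (+0.01813)·(50) + (+0.003509)·(-80) = 44.60 +0.906 -0.281 = 45.226 ft.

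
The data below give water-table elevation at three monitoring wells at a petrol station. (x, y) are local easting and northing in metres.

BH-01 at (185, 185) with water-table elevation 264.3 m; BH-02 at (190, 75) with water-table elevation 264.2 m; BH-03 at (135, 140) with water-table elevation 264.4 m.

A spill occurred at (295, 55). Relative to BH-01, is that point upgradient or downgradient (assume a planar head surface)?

downgradient

With h = a·x + b·y + c and BH-01 as origin, the differences give:
  5·a + (-110)·b = -0.1
  (-50)·a + (-45)·b = +0.1
Eliminate b (×(-45) and ×(-110), subtract): -5725·a = 15.50 → a = ∂h/∂x = -0.002707
Back-substitute: b = ∂h/∂y = +0.0007860.
Head at (295, 55) = 264.3 + (-0.002707)·(110) + (+0.0007860)·(-130) = 263.90 m.
That is lower than the 264.3 m at BH-01, so the point is downgradient.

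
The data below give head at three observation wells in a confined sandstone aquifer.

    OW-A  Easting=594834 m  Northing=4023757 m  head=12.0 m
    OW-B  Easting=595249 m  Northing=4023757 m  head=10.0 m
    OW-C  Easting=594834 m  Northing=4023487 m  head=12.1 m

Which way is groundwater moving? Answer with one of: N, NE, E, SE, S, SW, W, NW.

∂h/∂x = (10.0 − 12.0) / (595249 − 594834) = -0.004819
∂h/∂y = (12.1 − 12.0) / (4023487 − 4023757) = -0.0003704
Flow = −∇h = (+0.004819 east, +0.0003704 north), which points east.

E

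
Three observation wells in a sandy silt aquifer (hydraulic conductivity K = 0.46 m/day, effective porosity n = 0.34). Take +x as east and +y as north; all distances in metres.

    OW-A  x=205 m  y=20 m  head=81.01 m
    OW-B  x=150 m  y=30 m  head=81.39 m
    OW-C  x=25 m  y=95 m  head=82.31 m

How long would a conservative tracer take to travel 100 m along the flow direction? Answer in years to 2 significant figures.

30 years

Taking OW-A as reference: OW-B−OW-A = (-55, 10, +0.38); OW-C−OW-A = (-180, 75, +1.30).
Determinant of the coordinate differences = (-55)·75 − (-180)·10 = -2325.
∂h/∂x = [(+0.38)·75 − (+1.30)·10] / -2325 = -0.006667
∂h/∂y = [(-55)·(+1.30) − (-180)·(+0.38)] / -2325 = +0.001333
|∇h| = √(-0.006667² + 0.001333²) = 0.006799
Seepage velocity v = K·i/n = 0.46 × 0.006799 / 0.34 = 0.009199 m/day.
t = 100 / 0.009199 = 1.087e+04 days = 29.8 years.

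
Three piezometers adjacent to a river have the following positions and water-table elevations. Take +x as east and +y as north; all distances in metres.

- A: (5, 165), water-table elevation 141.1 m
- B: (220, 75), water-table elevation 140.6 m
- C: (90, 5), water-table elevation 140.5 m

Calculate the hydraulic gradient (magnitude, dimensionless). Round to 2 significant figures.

0.0034

With h = a·x + b·y + c and A as origin, the differences give:
  215·a + (-90)·b = -0.5
  85·a + (-160)·b = -0.6
Eliminate b (×(-160) and ×(-90), subtract): -26750·a = 26.00 → a = ∂h/∂x = -0.0009720
Back-substitute: b = ∂h/∂y = +0.003234.
|∇h| = √(-0.0009720² + 0.003234²) = 0.003377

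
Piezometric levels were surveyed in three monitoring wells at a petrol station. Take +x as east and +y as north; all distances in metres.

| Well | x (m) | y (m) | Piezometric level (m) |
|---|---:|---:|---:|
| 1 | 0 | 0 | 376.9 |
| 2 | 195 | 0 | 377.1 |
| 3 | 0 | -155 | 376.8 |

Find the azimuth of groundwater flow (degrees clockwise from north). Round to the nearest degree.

∂h/∂x = (377.1 − 376.9) / (195 − 0) = +0.001026
∂h/∂y = (376.8 − 376.9) / (-155 − 0) = +0.0006452
Flow direction (−∇h) has components (-0.001026 E, -0.0006452 N).
Azimuth = atan2(E, N) = atan2(-0.001026, -0.0006452) = 237.8° ≈ 238°.

238°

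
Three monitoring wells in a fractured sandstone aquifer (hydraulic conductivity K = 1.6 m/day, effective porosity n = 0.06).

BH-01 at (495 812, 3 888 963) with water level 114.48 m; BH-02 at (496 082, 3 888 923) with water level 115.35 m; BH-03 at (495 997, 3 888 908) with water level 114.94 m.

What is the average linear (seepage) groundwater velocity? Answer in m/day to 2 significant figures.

With h = a·x + b·y + c and BH-01 as origin, the differences give:
  270·a + (-40)·b = +0.87
  185·a + (-55)·b = +0.46
Eliminate b (×(-55) and ×(-40), subtract): -7450·a = -29.450 → a = ∂h/∂x = +0.003953
Back-substitute: b = ∂h/∂y = +0.004933.
|∇h| = √(0.003953² + 0.004933²) = 0.006321
Seepage velocity v = K·i/n = 1.6 × 0.006321 / 0.06 = 0.1686 m/day.

0.17 m/day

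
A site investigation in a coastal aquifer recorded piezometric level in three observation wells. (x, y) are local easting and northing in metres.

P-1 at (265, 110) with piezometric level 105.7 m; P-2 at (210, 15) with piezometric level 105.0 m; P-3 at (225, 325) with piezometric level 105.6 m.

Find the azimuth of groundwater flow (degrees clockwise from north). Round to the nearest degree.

262°

Taking P-1 as reference: P-2−P-1 = (-55, -95, -0.7); P-3−P-1 = (-40, 215, -0.1).
Solve a·Δx + b·Δy = Δh: det = (-55)·215 − (-40)·(-95) = -15625.
∂h/∂x = [(-0.7)·215 − (-0.1)·(-95)] / -15625 = +0.01024
∂h/∂y = [(-55)·(-0.1) − (-40)·(-0.7)] / -15625 = +0.001440
Flow direction (−∇h) has components (-0.01024 E, -0.001440 N).
Azimuth = atan2(E, N) = atan2(-0.01024, -0.001440) = 262.0° ≈ 262°.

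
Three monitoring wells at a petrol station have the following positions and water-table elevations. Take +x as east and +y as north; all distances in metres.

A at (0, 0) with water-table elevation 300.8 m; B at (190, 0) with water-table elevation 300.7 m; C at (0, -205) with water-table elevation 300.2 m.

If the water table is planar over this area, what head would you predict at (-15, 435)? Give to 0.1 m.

302.1 m

∂h/∂x = (300.7 − 300.8) / (190 − 0) = -0.0005263
∂h/∂y = (300.2 − 300.8) / (-205 − 0) = +0.002927
h(-15, 435) = 300.8 + (-0.0005263)·(-15) + (+0.002927)·(435) = 300.8 +0.008 +1.273 = 302.081 m.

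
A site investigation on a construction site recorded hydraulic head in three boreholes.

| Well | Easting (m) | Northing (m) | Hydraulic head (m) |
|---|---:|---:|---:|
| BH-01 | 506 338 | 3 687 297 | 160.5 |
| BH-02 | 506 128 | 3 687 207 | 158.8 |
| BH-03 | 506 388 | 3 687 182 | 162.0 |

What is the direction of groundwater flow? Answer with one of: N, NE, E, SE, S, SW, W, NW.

NW

With h = a·x + b·y + c and BH-01 as origin, the differences give:
  (-210)·a + (-90)·b = -1.7
  50·a + (-115)·b = +1.5
Eliminate b (×(-115) and ×(-90), subtract): 28650·a = 330.50 → a = ∂h/∂x = +0.01154
Back-substitute: b = ∂h/∂y = -0.008028.
Flow = −∇h = (-0.01154 east, +0.008028 north), which points northwest.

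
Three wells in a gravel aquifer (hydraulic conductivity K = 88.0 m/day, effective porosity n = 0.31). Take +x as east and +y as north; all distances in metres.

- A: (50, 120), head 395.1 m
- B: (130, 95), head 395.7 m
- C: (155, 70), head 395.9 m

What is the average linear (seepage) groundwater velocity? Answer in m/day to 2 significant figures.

2.1 m/day

Differences from A: to B (Δx, Δy, Δh) = (80, -25, +0.6); to C = (105, -50, +0.8).
Determinant of the coordinate differences = 80·(-50) − 105·(-25) = -1375.
∂h/∂x = [(+0.6)·(-50) − (+0.8)·(-25)] / -1375 = +0.007273
∂h/∂y = [80·(+0.8) − 105·(+0.6)] / -1375 = -0.0007273
|∇h| = √(0.007273² + -0.0007273²) = 0.007309
Seepage velocity v = K·i/n = 88.0 × 0.007309 / 0.31 = 2.075 m/day.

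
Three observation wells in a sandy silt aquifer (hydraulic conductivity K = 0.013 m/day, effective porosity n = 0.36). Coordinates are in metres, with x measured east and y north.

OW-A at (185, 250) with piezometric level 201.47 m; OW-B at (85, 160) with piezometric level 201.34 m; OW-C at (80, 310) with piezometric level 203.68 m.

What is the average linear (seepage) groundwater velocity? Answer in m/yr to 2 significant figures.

0.26 m/yr

Differences from OW-A: to OW-B (Δx, Δy, Δh) = (-100, -90, -0.13); to OW-C = (-105, 60, +2.21).
Determinant of the coordinate differences = (-100)·60 − (-105)·(-90) = -15450.
∂h/∂x = [(-0.13)·60 − (+2.21)·(-90)] / -15450 = -0.01237
∂h/∂y = [(-100)·(+2.21) − (-105)·(-0.13)] / -15450 = +0.01519
|∇h| = √(-0.01237² + 0.01519²) = 0.01959
Seepage velocity v = K·i/n = 0.013 × 0.01959 / 0.36 = 0.0007074 m/day = 0.2584 m/yr.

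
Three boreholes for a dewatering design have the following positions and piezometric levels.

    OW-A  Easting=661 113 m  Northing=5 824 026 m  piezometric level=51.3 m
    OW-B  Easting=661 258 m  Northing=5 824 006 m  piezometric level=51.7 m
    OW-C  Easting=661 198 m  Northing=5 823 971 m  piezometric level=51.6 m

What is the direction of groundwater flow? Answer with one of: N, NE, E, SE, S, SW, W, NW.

Taking OW-A as reference: OW-B−OW-A = (145, -20, +0.4); OW-C−OW-A = (85, -55, +0.3).
Solve a·Δx + b·Δy = Δh: det = 145·(-55) − 85·(-20) = -6275.
∂h/∂x = [(+0.4)·(-55) − (+0.3)·(-20)] / -6275 = +0.002550
∂h/∂y = [145·(+0.3) − 85·(+0.4)] / -6275 = -0.001514
Flow = −∇h = (-0.002550 east, +0.001514 north), which points northwest.

NW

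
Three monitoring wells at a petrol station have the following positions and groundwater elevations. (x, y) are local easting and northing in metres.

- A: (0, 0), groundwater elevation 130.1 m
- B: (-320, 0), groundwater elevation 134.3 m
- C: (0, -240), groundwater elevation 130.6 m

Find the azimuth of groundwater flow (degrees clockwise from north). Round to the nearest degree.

∂h/∂x = (134.3 − 130.1) / (-320 − 0) = -0.01313
∂h/∂y = (130.6 − 130.1) / (-240 − 0) = -0.002083
Flow direction (−∇h) has components (+0.01313 E, +0.002083 N).
Azimuth = atan2(E, N) = atan2(+0.01313, +0.002083) = 81.0° ≈ 081°.

081°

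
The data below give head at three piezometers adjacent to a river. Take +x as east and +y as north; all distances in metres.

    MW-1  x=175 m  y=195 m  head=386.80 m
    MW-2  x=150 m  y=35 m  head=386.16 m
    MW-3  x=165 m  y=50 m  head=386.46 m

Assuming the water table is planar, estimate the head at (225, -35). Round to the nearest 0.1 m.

With h = a·x + b·y + c and MW-1 as origin, the differences give:
  (-25)·a + (-160)·b = -0.64
  (-10)·a + (-145)·b = -0.34
Eliminate b (×(-145) and ×(-160), subtract): 2025·a = 38.400 → a = ∂h/∂x = +0.01896
Back-substitute: b = ∂h/∂y = +0.001037.
h(225, -35) = 386.80 + (+0.01896)·(50) + (+0.001037)·(-230) = 386.80 +0.948 -0.239 = 387.510 m.

387.5 m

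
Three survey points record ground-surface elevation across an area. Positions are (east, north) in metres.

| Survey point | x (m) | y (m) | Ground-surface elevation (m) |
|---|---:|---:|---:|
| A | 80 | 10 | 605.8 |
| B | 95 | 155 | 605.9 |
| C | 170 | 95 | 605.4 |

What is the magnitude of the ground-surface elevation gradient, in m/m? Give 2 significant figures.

Differences from A: to B (Δx, Δy, Δh) = (15, 145, +0.1); to C = (90, 85, -0.4).
Solve a·Δx + b·Δy = Δz: det = 15·85 − 90·145 = -11775.
∂z/∂x = [(+0.1)·85 − (-0.4)·145] / -11775 = -0.005648
∂z/∂y = [15·(-0.4) − 90·(+0.1)] / -11775 = +0.001274
|∇f| = √(-0.005648² + 0.001274²) = 0.00579 m/m

0.0058 m/m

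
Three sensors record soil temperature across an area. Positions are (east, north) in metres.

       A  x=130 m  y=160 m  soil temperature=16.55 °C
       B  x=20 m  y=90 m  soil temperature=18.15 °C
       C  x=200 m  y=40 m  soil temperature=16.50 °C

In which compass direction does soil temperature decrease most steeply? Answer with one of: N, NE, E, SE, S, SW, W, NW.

Differences from A: to B (Δx, Δy, Δh) = (-110, -70, +1.60); to C = (70, -120, -0.05).
Determinant of the coordinate differences = (-110)·(-120) − 70·(-70) = 18100.
∂T/∂x = [(+1.60)·(-120) − (-0.05)·(-70)] / 18100 = -0.01080
∂T/∂y = [(-110)·(-0.05) − 70·(+1.60)] / 18100 = -0.005884
Steepest decrease is along −∇f = (+0.01080 E, +0.005884 N) → northeast.

NE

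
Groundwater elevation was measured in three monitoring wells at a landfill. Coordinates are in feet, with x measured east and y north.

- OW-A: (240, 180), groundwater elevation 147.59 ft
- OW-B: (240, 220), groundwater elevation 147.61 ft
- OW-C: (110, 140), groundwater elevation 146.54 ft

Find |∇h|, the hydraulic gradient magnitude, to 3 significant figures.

0.00794

Differences from OW-A: to OW-B (Δx, Δy, Δh) = (0, 40, +0.02); to OW-C = (-130, -40, -1.05).
Determinant of the coordinate differences = 0·(-40) − (-130)·40 = 5200.
∂h/∂x = [(+0.02)·(-40) − (-1.05)·40] / 5200 = +0.007923
∂h/∂y = [0·(-1.05) − (-130)·(+0.02)] / 5200 = +0.0005000
|∇h| = √(0.007923² + 0.0005000²) = 0.007939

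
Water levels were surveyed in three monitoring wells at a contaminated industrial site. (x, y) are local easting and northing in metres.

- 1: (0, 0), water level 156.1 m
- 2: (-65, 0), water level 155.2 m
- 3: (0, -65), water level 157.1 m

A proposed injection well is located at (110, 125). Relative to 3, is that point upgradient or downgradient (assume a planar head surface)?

∂h/∂x = (155.2 − 156.1) / (-65 − 0) = +0.01385
∂h/∂y = (157.1 − 156.1) / (-65 − 0) = -0.01538
Head at (110, 125) = 156.1 + (+0.01385)·(110) + (-0.01538)·(125) = 155.70 m.
That is lower than the 157.1 m at 3, so the point is downgradient.

downgradient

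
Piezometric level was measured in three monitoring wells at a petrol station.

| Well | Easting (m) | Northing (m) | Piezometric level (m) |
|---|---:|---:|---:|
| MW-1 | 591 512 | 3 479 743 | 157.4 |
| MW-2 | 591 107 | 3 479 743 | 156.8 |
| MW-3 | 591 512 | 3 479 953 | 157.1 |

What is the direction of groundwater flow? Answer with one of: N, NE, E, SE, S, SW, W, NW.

∂h/∂x = (156.8 − 157.4) / (591107 − 591512) = +0.001481
∂h/∂y = (157.1 − 157.4) / (3479953 − 3479743) = -0.001429
Flow = −∇h = (-0.001481 east, +0.001429 north), which points northwest.

NW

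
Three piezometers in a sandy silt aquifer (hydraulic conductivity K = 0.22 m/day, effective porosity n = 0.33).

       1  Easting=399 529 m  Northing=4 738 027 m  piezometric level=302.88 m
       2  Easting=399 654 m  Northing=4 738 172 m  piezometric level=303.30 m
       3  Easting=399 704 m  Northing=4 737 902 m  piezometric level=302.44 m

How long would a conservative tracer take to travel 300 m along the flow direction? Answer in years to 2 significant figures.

390 years

With h = a·x + b·y + c and 1 as origin, the differences give:
  125·a + 145·b = +0.42
  175·a + (-125)·b = -0.44
Eliminate b (×(-125) and ×145, subtract): -41000·a = 11.300 → a = ∂h/∂x = -0.0002756
Back-substitute: b = ∂h/∂y = +0.003134.
|∇h| = √(-0.0002756² + 0.003134²) = 0.003146
Seepage velocity v = K·i/n = 0.22 × 0.003146 / 0.33 = 0.002097 m/day.
t = 300 / 0.002097 = 1.431e+05 days = 392 years.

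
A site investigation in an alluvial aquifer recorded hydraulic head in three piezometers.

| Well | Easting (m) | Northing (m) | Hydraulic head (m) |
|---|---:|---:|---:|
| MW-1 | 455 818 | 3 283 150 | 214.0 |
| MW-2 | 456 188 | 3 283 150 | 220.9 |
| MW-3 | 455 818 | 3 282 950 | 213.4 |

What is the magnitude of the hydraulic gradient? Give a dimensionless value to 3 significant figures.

∂h/∂x = (220.9 − 214.0) / (456188 − 455818) = +0.01865
∂h/∂y = (213.4 − 214.0) / (3282950 − 3283150) = +0.003000
|∇h| = √(0.01865² + 0.003000²) = 0.01889

0.0189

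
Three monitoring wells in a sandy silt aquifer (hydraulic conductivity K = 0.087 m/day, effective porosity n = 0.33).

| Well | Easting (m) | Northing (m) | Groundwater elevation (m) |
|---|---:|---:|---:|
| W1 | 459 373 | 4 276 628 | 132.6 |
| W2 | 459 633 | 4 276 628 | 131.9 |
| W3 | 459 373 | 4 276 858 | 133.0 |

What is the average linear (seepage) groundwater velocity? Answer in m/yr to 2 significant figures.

∂h/∂x = (131.9 − 132.6) / (459633 − 459373) = -0.002692
∂h/∂y = (133.0 − 132.6) / (4276858 − 4276628) = +0.001739
|∇h| = √(-0.002692² + 0.001739²) = 0.003205
Seepage velocity v = K·i/n = 0.087 × 0.003205 / 0.33 = 0.000845 m/day = 0.3086 m/yr.

0.31 m/yr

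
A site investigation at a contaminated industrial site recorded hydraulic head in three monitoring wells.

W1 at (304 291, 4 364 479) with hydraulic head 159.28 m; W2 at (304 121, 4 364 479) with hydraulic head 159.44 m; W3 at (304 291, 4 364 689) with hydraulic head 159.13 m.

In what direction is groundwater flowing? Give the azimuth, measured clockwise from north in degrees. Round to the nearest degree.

∂h/∂x = (159.44 − 159.28) / (304121 − 304291) = -0.0009412
∂h/∂y = (159.13 − 159.28) / (4364689 − 4364479) = -0.0007143
Flow direction (−∇h) has components (+0.0009412 E, +0.0007143 N).
Azimuth = atan2(E, N) = atan2(+0.0009412, +0.0007143) = 52.8° ≈ 053°.

053°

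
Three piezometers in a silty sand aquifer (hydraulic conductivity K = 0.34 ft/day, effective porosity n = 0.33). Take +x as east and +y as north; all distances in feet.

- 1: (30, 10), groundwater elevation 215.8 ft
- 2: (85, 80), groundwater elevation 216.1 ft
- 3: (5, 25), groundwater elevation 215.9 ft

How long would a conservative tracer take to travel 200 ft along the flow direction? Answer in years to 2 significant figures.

100 years

Differences from 1: to 2 (Δx, Δy, Δh) = (55, 70, +0.3); to 3 = (-25, 15, +0.1).
Solve a·Δx + b·Δy = Δh: det = 55·15 − (-25)·70 = 2575.
∂h/∂x = [(+0.3)·15 − (+0.1)·70] / 2575 = -0.0009709
∂h/∂y = [55·(+0.1) − (-25)·(+0.3)] / 2575 = +0.005049
|∇h| = √(-0.0009709² + 0.005049²) = 0.005142
Seepage velocity v = K·i/n = 0.34 × 0.005142 / 0.33 = 0.005298 ft/day.
t = 200 / 0.005298 = 3.775e+04 days = 103 years.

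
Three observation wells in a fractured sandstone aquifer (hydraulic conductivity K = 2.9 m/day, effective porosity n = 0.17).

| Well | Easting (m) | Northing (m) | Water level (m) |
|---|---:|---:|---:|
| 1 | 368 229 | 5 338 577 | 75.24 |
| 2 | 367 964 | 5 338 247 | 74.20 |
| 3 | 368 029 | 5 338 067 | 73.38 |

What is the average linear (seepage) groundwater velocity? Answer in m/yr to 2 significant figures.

With h = a·x + b·y + c and 1 as origin, the differences give:
  (-265)·a + (-330)·b = -1.04
  (-200)·a + (-510)·b = -1.86
Eliminate b (×(-510) and ×(-330), subtract): 69150·a = -83.400 → a = ∂h/∂x = -0.001206
Back-substitute: b = ∂h/∂y = +0.004120.
|∇h| = √(-0.001206² + 0.004120²) = 0.004293
Seepage velocity v = K·i/n = 2.9 × 0.004293 / 0.17 = 0.07323 m/day = 26.75 m/yr.

27 m/yr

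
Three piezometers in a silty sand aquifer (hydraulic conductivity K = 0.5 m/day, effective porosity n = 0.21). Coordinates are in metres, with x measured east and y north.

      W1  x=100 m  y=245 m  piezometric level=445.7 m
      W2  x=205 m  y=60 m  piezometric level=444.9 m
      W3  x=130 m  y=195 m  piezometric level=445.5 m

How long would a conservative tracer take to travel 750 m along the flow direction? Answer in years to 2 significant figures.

61 years

Taking W1 as reference: W2−W1 = (105, -185, -0.8); W3−W1 = (30, -50, -0.2).
Determinant of the coordinate differences = 105·(-50) − 30·(-185) = 300.
∂h/∂x = [(-0.8)·(-50) − (-0.2)·(-185)] / 300 = +0.01000
∂h/∂y = [105·(-0.2) − 30·(-0.8)] / 300 = +0.01000
|∇h| = √(0.01000² + 0.01000²) = 0.01414
Seepage velocity v = K·i/n = 0.5 × 0.01414 / 0.21 = 0.03367 m/day.
t = 750 / 0.03367 = 2.228e+04 days = 61 years.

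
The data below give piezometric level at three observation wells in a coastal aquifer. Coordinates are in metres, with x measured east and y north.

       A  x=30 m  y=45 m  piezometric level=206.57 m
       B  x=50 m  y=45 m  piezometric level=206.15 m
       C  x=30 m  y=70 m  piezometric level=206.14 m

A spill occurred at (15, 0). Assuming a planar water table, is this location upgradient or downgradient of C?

Taking A as reference: B−A = (20, 0, -0.42); C−A = (0, 25, -0.43).
Determinant of the coordinate differences = 20·25 − 0·0 = 500.
∂h/∂x = [(-0.42)·25 − (-0.43)·0] / 500 = -0.02100
∂h/∂y = [20·(-0.43) − 0·(-0.42)] / 500 = -0.01720
Head at (15, 0) = 206.57 + (-0.02100)·(-15) + (-0.01720)·(-45) = 207.66 m.
That is higher than the 206.14 m at C, so the point is upgradient.

upgradient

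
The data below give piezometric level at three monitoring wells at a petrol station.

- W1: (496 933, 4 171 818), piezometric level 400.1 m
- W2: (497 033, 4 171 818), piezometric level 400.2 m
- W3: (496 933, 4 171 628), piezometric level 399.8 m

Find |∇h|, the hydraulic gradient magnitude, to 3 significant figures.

0.00187

∂h/∂x = (400.2 − 400.1) / (497033 − 496933) = +0.0010000
∂h/∂y = (399.8 − 400.1) / (4171628 − 4171818) = +0.001579
|∇h| = √(0.0010000² + 0.001579²) = 0.001869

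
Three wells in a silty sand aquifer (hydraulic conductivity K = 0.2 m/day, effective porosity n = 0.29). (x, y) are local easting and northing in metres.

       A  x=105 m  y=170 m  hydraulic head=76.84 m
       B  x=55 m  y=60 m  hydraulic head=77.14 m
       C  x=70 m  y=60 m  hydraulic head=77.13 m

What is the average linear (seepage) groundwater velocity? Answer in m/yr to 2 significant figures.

Three-point gradient (reference A): Δ to B = (-50, -110, +0.30), Δ to C = (-35, -110, +0.29).
∂h/∂x = -0.0006667, ∂h/∂y = -0.002424 (det = 1650).
|∇h| = √(-0.0006667² + -0.002424²) = 0.002514
Seepage velocity v = K·i/n = 0.2 × 0.002514 / 0.29 = 0.001734 m/day = 0.6333 m/yr.

0.63 m/yr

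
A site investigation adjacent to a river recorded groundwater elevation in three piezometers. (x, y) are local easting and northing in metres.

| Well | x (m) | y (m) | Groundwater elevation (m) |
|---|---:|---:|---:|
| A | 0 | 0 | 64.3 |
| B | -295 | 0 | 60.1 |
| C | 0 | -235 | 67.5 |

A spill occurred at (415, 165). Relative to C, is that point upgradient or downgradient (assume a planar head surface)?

upgradient

∂h/∂x = (60.1 − 64.3) / (-295 − 0) = +0.01424
∂h/∂y = (67.5 − 64.3) / (-235 − 0) = -0.01362
Head at (415, 165) = 64.3 + (+0.01424)·(415) + (-0.01362)·(165) = 67.96 m.
That is higher than the 67.5 m at C, so the point is upgradient.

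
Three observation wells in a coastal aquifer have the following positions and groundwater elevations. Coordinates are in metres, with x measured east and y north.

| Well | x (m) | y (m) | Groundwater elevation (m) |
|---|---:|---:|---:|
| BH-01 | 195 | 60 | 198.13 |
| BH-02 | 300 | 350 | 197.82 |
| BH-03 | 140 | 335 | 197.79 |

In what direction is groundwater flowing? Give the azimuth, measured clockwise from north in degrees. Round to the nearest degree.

Three-point gradient (reference BH-01): Δ to BH-02 = (105, 290, -0.31), Δ to BH-03 = (-55, 275, -0.34).
∂h/∂x = +0.0002978, ∂h/∂y = -0.001177 (det = 44825).
Flow direction (−∇h) has components (-0.0002978 E, +0.001177 N).
Azimuth = atan2(E, N) = atan2(-0.0002978, +0.001177) = 345.8° ≈ 346°.

346°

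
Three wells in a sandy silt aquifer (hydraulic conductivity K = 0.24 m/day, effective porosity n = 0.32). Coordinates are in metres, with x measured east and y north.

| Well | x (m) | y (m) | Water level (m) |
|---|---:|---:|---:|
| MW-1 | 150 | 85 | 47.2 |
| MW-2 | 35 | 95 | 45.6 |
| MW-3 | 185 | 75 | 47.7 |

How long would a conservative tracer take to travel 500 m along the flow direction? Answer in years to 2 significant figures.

130 years

Three-point gradient (reference MW-1): Δ to MW-2 = (-115, 10, -1.6), Δ to MW-3 = (35, -10, +0.5).
∂h/∂x = +0.01375, ∂h/∂y = -0.001875 (det = 800).
|∇h| = √(0.01375² + -0.001875²) = 0.01388
Seepage velocity v = K·i/n = 0.24 × 0.01388 / 0.32 = 0.01041 m/day.
t = 500 / 0.01041 = 4.803e+04 days = 131 years.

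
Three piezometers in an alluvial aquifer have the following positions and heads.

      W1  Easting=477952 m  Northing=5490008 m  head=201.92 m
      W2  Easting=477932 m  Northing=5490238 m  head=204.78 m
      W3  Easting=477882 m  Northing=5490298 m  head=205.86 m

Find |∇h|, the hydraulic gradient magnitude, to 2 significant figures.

0.014

Taking W1 as reference: W2−W1 = (-20, 230, +2.86); W3−W1 = (-70, 290, +3.94).
Determinant of the coordinate differences = (-20)·290 − (-70)·230 = 10300.
∂h/∂x = [(+2.86)·290 − (+3.94)·230] / 10300 = -0.007456
∂h/∂y = [(-20)·(+3.94) − (-70)·(+2.86)] / 10300 = +0.01179
|∇h| = √(-0.007456² + 0.01179²) = 0.01395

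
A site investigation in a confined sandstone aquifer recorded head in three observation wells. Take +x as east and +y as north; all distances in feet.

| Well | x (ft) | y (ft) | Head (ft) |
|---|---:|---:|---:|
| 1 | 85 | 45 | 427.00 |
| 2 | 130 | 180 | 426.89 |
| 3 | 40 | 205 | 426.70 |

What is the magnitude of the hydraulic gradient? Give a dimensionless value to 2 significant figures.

0.0022

With h = a·x + b·y + c and 1 as origin, the differences give:
  45·a + 135·b = -0.11
  (-45)·a + 160·b = -0.30
Eliminate b (×160 and ×135, subtract): 13275·a = 22.900 → a = ∂h/∂x = +0.001725
Back-substitute: b = ∂h/∂y = -0.001390.
|∇h| = √(0.001725² + -0.001390²) = 0.002215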